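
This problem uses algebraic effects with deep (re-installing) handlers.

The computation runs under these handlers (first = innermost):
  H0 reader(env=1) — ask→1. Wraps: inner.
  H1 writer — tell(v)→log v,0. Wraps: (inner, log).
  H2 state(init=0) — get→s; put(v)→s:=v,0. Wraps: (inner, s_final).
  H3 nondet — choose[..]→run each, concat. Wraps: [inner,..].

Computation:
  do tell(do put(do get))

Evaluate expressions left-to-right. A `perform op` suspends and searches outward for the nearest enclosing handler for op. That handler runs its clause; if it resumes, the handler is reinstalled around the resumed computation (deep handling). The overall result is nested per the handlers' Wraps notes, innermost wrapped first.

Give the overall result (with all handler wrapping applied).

Answer: [((0, (0)), 0)]

Evaluation trace:
get @ H2 ⇒ 0
put(0) @ H2 ⇒ s:=0
tell(0) @ H1 ⇒ log+=0
H0 returns 0
H1 returns (0, (0))
H2 returns ((0, (0)), 0)
H3 returns [((0, (0)), 0)]
= [((0, (0)), 0)]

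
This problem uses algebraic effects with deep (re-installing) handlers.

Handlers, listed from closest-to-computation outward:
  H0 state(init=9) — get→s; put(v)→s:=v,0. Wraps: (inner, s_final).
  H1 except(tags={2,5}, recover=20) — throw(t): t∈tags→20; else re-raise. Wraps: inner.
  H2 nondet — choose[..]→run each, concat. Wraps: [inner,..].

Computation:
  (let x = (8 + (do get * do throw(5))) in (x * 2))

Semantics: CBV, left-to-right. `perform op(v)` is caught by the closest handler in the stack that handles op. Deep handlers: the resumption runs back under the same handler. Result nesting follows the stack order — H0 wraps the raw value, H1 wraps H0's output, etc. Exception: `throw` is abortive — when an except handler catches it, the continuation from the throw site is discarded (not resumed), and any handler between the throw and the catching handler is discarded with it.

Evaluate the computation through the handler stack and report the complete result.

Answer: [20]

Working:
get @ H0 ⇒ 9
throw(5) @ H1 caught ⇒ 20
H2 returns [20]
= [20]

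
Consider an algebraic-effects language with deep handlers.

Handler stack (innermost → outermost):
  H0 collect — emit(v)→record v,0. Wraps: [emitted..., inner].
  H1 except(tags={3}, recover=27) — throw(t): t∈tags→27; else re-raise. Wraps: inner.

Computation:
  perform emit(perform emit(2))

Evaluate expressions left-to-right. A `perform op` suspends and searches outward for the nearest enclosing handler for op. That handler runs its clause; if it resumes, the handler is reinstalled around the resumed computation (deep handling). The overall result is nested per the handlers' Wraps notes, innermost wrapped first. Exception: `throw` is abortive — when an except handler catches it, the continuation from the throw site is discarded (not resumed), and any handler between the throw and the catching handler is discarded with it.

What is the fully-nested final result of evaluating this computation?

Answer: [2, 0, 0]

Working:
emit(2) @ H0 ⇒ out+=2
emit(0) @ H0 ⇒ out+=0
H0 returns [2, 0, 0]
H1 returns [2, 0, 0]
= [2, 0, 0]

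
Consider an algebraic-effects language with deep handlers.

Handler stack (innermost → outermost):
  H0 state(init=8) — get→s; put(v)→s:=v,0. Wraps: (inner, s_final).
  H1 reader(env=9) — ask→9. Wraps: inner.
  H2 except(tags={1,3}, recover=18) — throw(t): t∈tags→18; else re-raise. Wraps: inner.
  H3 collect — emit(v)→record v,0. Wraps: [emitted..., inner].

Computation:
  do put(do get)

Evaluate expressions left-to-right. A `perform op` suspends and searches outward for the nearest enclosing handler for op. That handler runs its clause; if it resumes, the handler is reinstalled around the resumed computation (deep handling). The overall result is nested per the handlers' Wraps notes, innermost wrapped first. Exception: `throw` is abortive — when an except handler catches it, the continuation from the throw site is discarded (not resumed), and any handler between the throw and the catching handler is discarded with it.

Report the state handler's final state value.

Evaluation trace:
get @ H0 ⇒ 8
put(8) @ H0 ⇒ s:=8
H0 returns (0, 8)
H1 returns (0, 8)
H2 returns (0, 8)
H3 returns [(0, 8)]
= [(0, 8)]

Answer: 8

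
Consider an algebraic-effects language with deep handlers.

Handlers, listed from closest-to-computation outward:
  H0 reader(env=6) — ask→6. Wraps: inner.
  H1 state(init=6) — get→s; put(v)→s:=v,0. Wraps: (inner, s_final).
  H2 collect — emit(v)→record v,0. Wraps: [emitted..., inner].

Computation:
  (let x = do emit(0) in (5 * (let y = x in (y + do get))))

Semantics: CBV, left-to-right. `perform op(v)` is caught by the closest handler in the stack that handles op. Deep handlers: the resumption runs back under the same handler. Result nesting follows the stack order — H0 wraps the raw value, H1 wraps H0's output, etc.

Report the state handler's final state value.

Answer: 6

Step-by-step:
emit(0) @ H2 ⇒ out+=0
get @ H1 ⇒ 6
H0 returns 30
H1 returns (30, 6)
H2 returns [0, (30, 6)]
= [0, (30, 6)]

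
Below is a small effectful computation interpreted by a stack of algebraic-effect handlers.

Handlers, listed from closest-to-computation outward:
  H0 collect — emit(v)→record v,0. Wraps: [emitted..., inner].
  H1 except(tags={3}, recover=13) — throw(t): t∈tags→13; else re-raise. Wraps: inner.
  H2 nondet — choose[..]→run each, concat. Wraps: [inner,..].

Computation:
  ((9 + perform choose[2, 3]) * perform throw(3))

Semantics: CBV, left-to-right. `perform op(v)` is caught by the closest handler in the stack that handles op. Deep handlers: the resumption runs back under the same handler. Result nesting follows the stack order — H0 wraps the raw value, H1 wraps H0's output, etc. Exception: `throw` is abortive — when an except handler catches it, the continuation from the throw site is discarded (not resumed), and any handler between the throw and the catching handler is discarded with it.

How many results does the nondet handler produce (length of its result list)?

Evaluation trace:
choose[2, 3] @ H2
  branch[0] choose=2:
    throw(3) @ H1 caught ⇒ 13
    H2 returns [13]
  branch[1] choose=3:
    throw(3) @ H1 caught ⇒ 13
    H2 returns [13]
= [13, 13]

Answer: 2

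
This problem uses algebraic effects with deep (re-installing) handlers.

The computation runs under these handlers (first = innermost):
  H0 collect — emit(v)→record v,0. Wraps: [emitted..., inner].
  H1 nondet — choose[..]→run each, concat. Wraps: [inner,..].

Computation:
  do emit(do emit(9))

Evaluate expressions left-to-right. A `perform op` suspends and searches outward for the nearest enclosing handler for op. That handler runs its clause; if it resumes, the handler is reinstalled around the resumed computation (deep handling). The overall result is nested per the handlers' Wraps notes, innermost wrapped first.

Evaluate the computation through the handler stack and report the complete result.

Working:
emit(9) @ H0 ⇒ out+=9
emit(0) @ H0 ⇒ out+=0
H0 returns [9, 0, 0]
H1 returns [[9, 0, 0]]
= [[9, 0, 0]]

Answer: [[9, 0, 0]]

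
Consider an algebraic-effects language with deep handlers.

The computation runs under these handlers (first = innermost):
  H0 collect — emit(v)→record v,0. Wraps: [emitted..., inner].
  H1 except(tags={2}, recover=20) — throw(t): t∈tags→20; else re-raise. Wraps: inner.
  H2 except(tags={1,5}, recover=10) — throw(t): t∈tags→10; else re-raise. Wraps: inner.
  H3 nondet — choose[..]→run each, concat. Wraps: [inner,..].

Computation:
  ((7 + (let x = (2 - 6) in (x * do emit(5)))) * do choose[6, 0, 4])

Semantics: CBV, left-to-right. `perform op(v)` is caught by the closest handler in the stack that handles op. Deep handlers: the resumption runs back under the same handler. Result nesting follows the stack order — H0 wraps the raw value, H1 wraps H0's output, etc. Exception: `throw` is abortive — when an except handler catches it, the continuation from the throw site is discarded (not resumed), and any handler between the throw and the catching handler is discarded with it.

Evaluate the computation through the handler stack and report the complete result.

Answer: [[5, 42], [5, 0], [5, 28]]

Evaluation trace:
emit(5) @ H0 ⇒ out+=5
choose[6, 0, 4] @ H3
  branch[0] choose=6:
    H0 returns [5, 42]
    H1 returns [5, 42]
    H2 returns [5, 42]
    H3 returns [[5, 42]]
  branch[1] choose=0:
    H0 returns [5, 0]
    H1 returns [5, 0]
    H2 returns [5, 0]
    H3 returns [[5, 0]]
  branch[2] choose=4:
    H0 returns [5, 28]
    H1 returns [5, 28]
    H2 returns [5, 28]
    H3 returns [[5, 28]]
= [[5, 42], [5, 0], [5, 28]]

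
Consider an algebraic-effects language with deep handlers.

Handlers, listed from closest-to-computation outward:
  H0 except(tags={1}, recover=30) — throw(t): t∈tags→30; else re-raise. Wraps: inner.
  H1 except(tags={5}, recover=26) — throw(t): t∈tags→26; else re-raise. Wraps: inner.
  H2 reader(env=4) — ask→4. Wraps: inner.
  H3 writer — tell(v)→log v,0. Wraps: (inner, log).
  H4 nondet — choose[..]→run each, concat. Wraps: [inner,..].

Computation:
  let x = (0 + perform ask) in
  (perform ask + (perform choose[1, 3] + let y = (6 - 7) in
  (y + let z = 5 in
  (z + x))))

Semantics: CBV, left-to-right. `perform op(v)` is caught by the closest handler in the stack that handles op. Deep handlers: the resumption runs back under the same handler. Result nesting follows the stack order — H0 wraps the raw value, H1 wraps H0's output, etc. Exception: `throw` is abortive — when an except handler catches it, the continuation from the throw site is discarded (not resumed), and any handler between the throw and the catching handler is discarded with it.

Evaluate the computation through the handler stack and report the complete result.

Evaluation trace:
ask @ H2 ⇒ 4
ask @ H2 ⇒ 4
choose[1, 3] @ H4
  branch[0] choose=1:
    H0 returns 13
    H1 returns 13
    H2 returns 13
    H3 returns (13, ())
    H4 returns [(13, ())]
  branch[1] choose=3:
    H0 returns 15
    H1 returns 15
    H2 returns 15
    H3 returns (15, ())
    H4 returns [(15, ())]
= [(13, ()), (15, ())]

Answer: [(13, ()), (15, ())]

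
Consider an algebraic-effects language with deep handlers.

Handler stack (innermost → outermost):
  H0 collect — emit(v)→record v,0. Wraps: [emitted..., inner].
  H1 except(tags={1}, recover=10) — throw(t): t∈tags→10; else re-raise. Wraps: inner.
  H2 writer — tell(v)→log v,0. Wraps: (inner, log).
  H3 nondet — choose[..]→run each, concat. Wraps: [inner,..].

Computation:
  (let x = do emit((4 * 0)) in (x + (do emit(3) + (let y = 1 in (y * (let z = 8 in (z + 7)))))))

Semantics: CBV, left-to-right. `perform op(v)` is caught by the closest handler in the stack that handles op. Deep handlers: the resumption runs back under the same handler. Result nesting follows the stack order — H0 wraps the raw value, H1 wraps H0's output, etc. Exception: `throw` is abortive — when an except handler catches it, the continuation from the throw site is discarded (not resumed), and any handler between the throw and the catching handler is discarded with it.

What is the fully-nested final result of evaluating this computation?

Answer: [([0, 3, 15], ())]

Working:
emit(0) @ H0 ⇒ out+=0
emit(3) @ H0 ⇒ out+=3
H0 returns [0, 3, 15]
H1 returns [0, 3, 15]
H2 returns ([0, 3, 15], ())
H3 returns [([0, 3, 15], ())]
= [([0, 3, 15], ())]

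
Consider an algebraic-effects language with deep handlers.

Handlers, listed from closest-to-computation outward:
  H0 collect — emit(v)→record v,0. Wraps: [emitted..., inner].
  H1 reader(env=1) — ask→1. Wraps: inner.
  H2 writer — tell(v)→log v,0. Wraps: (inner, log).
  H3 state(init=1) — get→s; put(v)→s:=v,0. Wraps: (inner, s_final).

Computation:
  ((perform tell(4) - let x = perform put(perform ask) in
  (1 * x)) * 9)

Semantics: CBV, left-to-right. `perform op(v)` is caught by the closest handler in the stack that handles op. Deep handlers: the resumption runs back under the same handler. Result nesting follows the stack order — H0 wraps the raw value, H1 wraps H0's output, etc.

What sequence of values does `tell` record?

Working:
tell(4) @ H2 ⇒ log+=4
ask @ H1 ⇒ 1
put(1) @ H3 ⇒ s:=1
H0 returns [0]
H1 returns [0]
H2 returns ([0], (4))
H3 returns (([0], (4)), 1)
= (([0], (4)), 1)

Answer: (4)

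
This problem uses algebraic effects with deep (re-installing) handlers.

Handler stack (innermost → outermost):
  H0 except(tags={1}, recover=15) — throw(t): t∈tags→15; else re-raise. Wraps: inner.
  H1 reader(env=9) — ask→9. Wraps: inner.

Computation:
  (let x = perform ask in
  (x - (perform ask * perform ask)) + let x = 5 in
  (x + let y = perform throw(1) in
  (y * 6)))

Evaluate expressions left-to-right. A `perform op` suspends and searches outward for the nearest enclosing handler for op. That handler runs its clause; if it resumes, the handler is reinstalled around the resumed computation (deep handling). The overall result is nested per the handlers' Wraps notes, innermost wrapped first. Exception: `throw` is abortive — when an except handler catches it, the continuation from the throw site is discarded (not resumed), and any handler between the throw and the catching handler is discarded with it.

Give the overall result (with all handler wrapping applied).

Working:
ask @ H1 ⇒ 9
ask @ H1 ⇒ 9
ask @ H1 ⇒ 9
throw(1) @ H0 caught ⇒ 15
H1 returns 15
= 15

Answer: 15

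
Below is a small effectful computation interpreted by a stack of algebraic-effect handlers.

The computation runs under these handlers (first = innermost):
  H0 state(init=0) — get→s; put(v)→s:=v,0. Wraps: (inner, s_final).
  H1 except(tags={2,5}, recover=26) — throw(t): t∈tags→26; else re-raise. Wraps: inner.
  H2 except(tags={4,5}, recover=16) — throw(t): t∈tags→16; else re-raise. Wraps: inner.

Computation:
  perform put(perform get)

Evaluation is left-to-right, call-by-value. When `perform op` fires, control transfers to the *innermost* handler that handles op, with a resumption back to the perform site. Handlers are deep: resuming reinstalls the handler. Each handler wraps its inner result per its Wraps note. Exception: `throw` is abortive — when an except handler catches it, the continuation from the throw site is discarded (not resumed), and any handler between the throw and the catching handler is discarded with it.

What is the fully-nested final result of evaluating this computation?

Working:
get @ H0 ⇒ 0
put(0) @ H0 ⇒ s:=0
H0 returns (0, 0)
H1 returns (0, 0)
H2 returns (0, 0)
= (0, 0)

Answer: (0, 0)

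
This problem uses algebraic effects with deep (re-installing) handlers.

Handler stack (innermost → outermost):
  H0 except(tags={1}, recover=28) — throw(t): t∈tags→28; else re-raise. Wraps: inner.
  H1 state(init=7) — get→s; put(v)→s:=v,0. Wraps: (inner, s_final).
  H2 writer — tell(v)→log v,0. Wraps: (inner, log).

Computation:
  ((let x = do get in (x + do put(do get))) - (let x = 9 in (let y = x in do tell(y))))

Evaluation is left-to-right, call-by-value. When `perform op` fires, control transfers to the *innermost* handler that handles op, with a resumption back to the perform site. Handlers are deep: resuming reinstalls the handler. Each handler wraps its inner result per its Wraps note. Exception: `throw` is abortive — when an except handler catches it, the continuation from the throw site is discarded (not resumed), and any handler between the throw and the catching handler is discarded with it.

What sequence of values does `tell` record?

Working:
get @ H1 ⇒ 7
get @ H1 ⇒ 7
put(7) @ H1 ⇒ s:=7
tell(9) @ H2 ⇒ log+=9
H0 returns 7
H1 returns (7, 7)
H2 returns ((7, 7), (9))
= ((7, 7), (9))

Answer: (9)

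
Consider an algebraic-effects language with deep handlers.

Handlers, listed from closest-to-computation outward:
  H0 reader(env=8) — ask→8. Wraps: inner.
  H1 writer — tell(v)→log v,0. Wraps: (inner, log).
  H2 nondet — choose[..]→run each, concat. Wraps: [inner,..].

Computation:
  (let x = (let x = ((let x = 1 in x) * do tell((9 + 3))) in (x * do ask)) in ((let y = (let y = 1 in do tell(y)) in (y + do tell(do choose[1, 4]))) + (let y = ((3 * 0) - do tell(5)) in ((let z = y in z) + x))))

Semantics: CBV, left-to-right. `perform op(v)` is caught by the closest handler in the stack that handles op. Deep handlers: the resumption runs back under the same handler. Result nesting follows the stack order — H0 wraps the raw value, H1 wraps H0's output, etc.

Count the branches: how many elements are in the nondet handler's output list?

Evaluation trace:
tell(12) @ H1 ⇒ log+=12
ask @ H0 ⇒ 8
tell(1) @ H1 ⇒ log+=1
choose[1, 4] @ H2
  branch[0] choose=1:
    tell(1) @ H1 ⇒ log+=1
    tell(5) @ H1 ⇒ log+=5
    H0 returns 0
    H1 returns (0, (12, 1, 1, 5))
    H2 returns [(0, (12, 1, 1, 5))]
  branch[1] choose=4:
    tell(4) @ H1 ⇒ log+=4
    tell(5) @ H1 ⇒ log+=5
    H0 returns 0
    H1 returns (0, (12, 1, 4, 5))
    H2 returns [(0, (12, 1, 4, 5))]
= [(0, (12, 1, 1, 5)), (0, (12, 1, 4, 5))]

Answer: 2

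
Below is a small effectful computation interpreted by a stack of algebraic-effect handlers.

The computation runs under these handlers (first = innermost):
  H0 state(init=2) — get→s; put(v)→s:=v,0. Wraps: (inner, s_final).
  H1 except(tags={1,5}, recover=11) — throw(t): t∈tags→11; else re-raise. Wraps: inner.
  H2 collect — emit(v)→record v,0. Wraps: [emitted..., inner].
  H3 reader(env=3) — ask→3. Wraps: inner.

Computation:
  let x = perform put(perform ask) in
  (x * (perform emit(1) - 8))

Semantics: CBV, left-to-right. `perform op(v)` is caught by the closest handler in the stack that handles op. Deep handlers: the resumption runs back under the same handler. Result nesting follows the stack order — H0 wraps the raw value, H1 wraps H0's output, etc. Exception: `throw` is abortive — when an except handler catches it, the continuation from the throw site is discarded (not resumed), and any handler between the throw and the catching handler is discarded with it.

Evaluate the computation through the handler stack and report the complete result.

Answer: [1, (0, 3)]

Step-by-step:
ask @ H3 ⇒ 3
put(3) @ H0 ⇒ s:=3
emit(1) @ H2 ⇒ out+=1
H0 returns (0, 3)
H1 returns (0, 3)
H2 returns [1, (0, 3)]
H3 returns [1, (0, 3)]
= [1, (0, 3)]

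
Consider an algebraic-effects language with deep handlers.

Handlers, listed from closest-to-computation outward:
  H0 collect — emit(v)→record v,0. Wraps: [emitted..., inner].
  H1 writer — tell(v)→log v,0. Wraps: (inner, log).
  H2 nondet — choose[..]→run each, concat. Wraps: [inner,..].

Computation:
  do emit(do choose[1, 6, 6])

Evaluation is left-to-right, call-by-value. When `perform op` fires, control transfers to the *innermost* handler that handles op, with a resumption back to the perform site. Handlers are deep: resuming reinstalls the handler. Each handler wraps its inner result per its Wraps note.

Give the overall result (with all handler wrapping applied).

Evaluation trace:
choose[1, 6, 6] @ H2
  branch[0] choose=1:
    emit(1) @ H0 ⇒ out+=1
    H0 returns [1, 0]
    H1 returns ([1, 0], ())
    H2 returns [([1, 0], ())]
  branch[1] choose=6:
    emit(6) @ H0 ⇒ out+=6
    H0 returns [6, 0]
    H1 returns ([6, 0], ())
    H2 returns [([6, 0], ())]
  branch[2] choose=6:
    emit(6) @ H0 ⇒ out+=6
    H0 returns [6, 0]
    H1 returns ([6, 0], ())
    H2 returns [([6, 0], ())]
= [([1, 0], ()), ([6, 0], ()), ([6, 0], ())]

Answer: [([1, 0], ()), ([6, 0], ()), ([6, 0], ())]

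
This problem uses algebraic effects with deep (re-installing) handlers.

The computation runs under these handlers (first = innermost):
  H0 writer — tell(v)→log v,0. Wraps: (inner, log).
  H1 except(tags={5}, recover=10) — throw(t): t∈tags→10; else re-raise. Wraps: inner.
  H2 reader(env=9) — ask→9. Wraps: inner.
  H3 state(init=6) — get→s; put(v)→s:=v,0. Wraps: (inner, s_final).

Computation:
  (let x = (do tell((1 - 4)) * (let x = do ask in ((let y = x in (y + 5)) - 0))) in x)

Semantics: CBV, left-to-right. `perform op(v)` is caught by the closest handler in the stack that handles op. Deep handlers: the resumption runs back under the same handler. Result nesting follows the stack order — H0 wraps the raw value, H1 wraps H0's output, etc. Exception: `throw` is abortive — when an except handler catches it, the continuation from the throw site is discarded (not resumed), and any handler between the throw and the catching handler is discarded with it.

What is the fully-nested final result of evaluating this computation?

Working:
tell(-3) @ H0 ⇒ log+=-3
ask @ H2 ⇒ 9
H0 returns (0, (-3))
H1 returns (0, (-3))
H2 returns (0, (-3))
H3 returns ((0, (-3)), 6)
= ((0, (-3)), 6)

Answer: ((0, (-3)), 6)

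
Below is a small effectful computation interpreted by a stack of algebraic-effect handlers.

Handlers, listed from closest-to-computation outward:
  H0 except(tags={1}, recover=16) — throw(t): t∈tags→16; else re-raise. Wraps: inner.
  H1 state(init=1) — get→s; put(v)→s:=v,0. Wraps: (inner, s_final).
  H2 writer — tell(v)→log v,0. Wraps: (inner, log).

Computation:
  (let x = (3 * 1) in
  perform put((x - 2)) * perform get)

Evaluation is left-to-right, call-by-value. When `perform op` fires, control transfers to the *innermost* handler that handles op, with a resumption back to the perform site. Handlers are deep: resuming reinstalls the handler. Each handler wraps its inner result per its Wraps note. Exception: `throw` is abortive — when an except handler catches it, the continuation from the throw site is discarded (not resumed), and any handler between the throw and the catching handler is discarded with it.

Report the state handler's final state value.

Evaluation trace:
put(1) @ H1 ⇒ s:=1
get @ H1 ⇒ 1
H0 returns 0
H1 returns (0, 1)
H2 returns ((0, 1), ())
= ((0, 1), ())

Answer: 1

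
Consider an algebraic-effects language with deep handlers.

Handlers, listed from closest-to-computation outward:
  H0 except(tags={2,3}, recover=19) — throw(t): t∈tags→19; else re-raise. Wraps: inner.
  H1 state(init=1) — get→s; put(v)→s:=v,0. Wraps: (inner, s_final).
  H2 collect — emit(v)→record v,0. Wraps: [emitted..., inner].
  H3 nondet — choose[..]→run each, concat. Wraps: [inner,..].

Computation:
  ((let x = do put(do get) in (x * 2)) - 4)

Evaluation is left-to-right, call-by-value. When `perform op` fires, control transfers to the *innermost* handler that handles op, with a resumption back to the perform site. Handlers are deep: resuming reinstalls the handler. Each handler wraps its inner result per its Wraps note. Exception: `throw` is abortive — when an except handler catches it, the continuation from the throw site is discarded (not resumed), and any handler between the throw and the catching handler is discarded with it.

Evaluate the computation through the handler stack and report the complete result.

Answer: [[(-4, 1)]]

Evaluation trace:
get @ H1 ⇒ 1
put(1) @ H1 ⇒ s:=1
H0 returns -4
H1 returns (-4, 1)
H2 returns [(-4, 1)]
H3 returns [[(-4, 1)]]
= [[(-4, 1)]]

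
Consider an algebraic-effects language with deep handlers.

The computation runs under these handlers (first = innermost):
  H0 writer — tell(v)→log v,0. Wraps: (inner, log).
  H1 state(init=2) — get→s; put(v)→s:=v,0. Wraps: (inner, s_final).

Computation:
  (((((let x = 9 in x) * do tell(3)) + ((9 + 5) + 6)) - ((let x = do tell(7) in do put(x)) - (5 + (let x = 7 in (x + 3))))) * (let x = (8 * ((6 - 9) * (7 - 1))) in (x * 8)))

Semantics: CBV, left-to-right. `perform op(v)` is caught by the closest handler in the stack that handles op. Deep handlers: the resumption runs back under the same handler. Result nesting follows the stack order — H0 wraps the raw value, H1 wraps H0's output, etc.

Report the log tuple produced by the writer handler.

Working:
tell(3) @ H0 ⇒ log+=3
tell(7) @ H0 ⇒ log+=7
put(0) @ H1 ⇒ s:=0
H0 returns (-40320, (3, 7))
H1 returns ((-40320, (3, 7)), 0)
= ((-40320, (3, 7)), 0)

Answer: (3, 7)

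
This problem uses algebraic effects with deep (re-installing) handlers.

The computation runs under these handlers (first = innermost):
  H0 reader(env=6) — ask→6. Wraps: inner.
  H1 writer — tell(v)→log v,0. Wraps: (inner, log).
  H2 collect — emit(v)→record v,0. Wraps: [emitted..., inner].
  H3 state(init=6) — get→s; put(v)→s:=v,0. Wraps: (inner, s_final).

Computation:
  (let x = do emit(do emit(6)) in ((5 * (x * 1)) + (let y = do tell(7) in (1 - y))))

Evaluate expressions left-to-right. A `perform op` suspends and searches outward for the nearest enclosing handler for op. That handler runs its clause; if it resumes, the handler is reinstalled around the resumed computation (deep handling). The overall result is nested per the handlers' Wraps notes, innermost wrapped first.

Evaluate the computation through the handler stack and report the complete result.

Evaluation trace:
emit(6) @ H2 ⇒ out+=6
emit(0) @ H2 ⇒ out+=0
tell(7) @ H1 ⇒ log+=7
H0 returns 1
H1 returns (1, (7))
H2 returns [6, 0, (1, (7))]
H3 returns ([6, 0, (1, (7))], 6)
= ([6, 0, (1, (7))], 6)

Answer: ([6, 0, (1, (7))], 6)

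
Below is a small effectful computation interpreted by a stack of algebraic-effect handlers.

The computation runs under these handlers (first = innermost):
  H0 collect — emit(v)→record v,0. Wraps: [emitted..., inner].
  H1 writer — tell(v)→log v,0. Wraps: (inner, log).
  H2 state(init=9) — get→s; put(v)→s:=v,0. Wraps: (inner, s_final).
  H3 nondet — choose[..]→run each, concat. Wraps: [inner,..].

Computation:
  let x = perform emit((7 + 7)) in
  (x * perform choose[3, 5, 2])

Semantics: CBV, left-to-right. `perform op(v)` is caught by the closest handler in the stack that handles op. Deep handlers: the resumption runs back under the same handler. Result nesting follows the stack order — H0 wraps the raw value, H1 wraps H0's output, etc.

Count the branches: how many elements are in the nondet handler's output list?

Working:
emit(14) @ H0 ⇒ out+=14
choose[3, 5, 2] @ H3
  branch[0] choose=3:
    H0 returns [14, 0]
    H1 returns ([14, 0], ())
    H2 returns (([14, 0], ()), 9)
    H3 returns [(([14, 0], ()), 9)]
  branch[1] choose=5:
    H0 returns [14, 0]
    H1 returns ([14, 0], ())
    H2 returns (([14, 0], ()), 9)
    H3 returns [(([14, 0], ()), 9)]
  branch[2] choose=2:
    H0 returns [14, 0]
    H1 returns ([14, 0], ())
    H2 returns (([14, 0], ()), 9)
    H3 returns [(([14, 0], ()), 9)]
= [(([14, 0], ()), 9), (([14, 0], ()), 9), (([14, 0], ()), 9)]

Answer: 3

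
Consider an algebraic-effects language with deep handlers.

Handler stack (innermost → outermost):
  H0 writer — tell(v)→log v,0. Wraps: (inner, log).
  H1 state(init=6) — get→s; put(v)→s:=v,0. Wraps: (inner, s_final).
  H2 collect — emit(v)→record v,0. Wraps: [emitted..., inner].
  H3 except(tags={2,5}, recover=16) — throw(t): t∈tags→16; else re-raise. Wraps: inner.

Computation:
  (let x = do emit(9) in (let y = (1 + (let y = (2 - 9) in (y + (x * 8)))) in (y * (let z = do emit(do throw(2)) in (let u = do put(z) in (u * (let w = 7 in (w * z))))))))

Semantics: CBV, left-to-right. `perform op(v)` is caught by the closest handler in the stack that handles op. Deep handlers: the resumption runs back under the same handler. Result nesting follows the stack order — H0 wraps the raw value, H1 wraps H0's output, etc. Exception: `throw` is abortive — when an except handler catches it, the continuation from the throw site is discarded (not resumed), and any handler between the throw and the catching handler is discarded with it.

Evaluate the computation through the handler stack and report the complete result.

Step-by-step:
emit(9) @ H2 ⇒ out+=9
throw(2) @ H3 caught ⇒ 16
= 16

Answer: 16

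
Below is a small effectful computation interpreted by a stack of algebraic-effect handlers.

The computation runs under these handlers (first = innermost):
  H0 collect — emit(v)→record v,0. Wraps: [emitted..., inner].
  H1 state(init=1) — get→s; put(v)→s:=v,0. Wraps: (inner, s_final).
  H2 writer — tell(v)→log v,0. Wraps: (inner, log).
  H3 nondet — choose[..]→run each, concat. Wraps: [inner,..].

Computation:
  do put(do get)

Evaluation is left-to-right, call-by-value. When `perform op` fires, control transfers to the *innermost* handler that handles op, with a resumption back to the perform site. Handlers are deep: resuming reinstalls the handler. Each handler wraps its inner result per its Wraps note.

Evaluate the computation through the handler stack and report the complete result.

Working:
get @ H1 ⇒ 1
put(1) @ H1 ⇒ s:=1
H0 returns [0]
H1 returns ([0], 1)
H2 returns (([0], 1), ())
H3 returns [(([0], 1), ())]
= [(([0], 1), ())]

Answer: [(([0], 1), ())]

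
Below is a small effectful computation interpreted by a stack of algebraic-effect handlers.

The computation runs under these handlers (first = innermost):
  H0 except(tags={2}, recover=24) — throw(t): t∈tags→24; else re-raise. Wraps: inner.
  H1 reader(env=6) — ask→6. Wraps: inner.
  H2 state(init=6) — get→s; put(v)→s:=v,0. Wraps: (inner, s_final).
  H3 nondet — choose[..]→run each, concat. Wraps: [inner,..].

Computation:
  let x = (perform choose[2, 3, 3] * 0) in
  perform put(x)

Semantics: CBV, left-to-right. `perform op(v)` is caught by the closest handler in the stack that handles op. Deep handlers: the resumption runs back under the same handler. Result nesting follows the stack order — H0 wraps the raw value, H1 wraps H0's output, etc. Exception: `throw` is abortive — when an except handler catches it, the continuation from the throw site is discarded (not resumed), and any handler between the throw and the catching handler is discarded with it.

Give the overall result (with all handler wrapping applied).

Evaluation trace:
choose[2, 3, 3] @ H3
  branch[0] choose=2:
    put(0) @ H2 ⇒ s:=0
    H0 returns 0
    H1 returns 0
    H2 returns (0, 0)
    H3 returns [(0, 0)]
  branch[1] choose=3:
    put(0) @ H2 ⇒ s:=0
    H0 returns 0
    H1 returns 0
    H2 returns (0, 0)
    H3 returns [(0, 0)]
  branch[2] choose=3:
    put(0) @ H2 ⇒ s:=0
    H0 returns 0
    H1 returns 0
    H2 returns (0, 0)
    H3 returns [(0, 0)]
= [(0, 0), (0, 0), (0, 0)]

Answer: [(0, 0), (0, 0), (0, 0)]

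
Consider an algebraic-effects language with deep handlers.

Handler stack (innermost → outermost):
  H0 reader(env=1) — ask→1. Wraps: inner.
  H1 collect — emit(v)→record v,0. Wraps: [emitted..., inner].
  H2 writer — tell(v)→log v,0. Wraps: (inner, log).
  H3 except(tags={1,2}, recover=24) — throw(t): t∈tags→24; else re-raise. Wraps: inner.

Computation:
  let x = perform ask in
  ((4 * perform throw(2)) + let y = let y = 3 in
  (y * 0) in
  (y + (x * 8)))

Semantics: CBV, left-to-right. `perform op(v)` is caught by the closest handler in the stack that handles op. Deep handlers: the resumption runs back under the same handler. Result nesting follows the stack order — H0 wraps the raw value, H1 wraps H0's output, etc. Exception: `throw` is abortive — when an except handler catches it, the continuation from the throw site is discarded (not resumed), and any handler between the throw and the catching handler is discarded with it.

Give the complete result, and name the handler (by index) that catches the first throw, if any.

Answer: 24 ; first throw caught by: H3

Working:
ask @ H0 ⇒ 1
throw(2) @ H3 caught ⇒ 24
= 24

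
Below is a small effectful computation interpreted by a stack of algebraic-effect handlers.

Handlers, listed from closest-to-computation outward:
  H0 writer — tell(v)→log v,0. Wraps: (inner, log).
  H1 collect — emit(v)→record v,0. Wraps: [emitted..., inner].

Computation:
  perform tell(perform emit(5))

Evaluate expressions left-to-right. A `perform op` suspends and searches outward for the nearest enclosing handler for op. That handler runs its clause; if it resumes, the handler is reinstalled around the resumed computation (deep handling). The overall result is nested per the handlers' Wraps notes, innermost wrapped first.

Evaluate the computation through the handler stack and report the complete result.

Working:
emit(5) @ H1 ⇒ out+=5
tell(0) @ H0 ⇒ log+=0
H0 returns (0, (0))
H1 returns [5, (0, (0))]
= [5, (0, (0))]

Answer: [5, (0, (0))]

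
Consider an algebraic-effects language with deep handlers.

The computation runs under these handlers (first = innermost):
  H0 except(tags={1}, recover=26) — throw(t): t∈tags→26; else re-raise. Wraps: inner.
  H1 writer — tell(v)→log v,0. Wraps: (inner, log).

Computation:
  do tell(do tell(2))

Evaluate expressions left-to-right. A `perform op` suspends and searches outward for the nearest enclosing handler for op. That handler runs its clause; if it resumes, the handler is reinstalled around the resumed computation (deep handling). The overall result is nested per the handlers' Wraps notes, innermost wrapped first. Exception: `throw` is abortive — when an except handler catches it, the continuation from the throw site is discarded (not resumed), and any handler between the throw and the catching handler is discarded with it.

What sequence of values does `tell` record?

Answer: (2, 0)

Step-by-step:
tell(2) @ H1 ⇒ log+=2
tell(0) @ H1 ⇒ log+=0
H0 returns 0
H1 returns (0, (2, 0))
= (0, (2, 0))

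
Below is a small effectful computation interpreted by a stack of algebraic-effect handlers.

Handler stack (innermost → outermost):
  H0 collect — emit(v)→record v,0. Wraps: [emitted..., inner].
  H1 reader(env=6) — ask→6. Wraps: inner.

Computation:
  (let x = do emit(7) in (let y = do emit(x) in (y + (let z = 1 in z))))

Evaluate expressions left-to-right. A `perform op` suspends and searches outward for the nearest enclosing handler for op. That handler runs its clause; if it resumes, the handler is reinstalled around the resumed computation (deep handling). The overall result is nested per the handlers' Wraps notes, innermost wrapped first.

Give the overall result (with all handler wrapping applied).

Step-by-step:
emit(7) @ H0 ⇒ out+=7
emit(0) @ H0 ⇒ out+=0
H0 returns [7, 0, 1]
H1 returns [7, 0, 1]
= [7, 0, 1]

Answer: [7, 0, 1]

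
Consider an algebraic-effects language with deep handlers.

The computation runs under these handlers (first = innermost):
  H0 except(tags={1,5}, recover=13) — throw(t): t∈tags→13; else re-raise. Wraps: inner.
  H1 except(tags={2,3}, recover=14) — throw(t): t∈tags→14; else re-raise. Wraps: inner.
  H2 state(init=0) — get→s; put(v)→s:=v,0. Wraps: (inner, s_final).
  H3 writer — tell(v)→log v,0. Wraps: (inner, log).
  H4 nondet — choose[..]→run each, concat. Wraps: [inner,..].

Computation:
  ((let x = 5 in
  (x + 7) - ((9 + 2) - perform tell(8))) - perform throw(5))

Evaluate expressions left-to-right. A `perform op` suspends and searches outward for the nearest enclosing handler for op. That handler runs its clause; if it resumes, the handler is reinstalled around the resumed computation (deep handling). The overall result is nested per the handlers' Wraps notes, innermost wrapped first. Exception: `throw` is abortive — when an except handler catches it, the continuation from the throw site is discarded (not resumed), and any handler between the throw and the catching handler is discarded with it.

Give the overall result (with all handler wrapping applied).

Working:
tell(8) @ H3 ⇒ log+=8
throw(5) @ H0 caught ⇒ 13
H1 returns 13
H2 returns (13, 0)
H3 returns ((13, 0), (8))
H4 returns [((13, 0), (8))]
= [((13, 0), (8))]

Answer: [((13, 0), (8))]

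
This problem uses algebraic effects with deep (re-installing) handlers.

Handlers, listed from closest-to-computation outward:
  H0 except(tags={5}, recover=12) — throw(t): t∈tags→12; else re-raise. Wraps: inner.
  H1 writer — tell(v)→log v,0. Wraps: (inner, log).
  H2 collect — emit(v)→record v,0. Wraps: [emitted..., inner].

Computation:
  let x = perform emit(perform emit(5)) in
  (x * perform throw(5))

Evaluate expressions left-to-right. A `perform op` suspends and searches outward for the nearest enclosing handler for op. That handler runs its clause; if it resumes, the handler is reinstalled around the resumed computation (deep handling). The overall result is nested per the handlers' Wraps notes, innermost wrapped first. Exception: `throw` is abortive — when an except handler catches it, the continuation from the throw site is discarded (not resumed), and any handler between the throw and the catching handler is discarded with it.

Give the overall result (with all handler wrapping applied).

Answer: [5, 0, (12, ())]

Evaluation trace:
emit(5) @ H2 ⇒ out+=5
emit(0) @ H2 ⇒ out+=0
throw(5) @ H0 caught ⇒ 12
H1 returns (12, ())
H2 returns [5, 0, (12, ())]
= [5, 0, (12, ())]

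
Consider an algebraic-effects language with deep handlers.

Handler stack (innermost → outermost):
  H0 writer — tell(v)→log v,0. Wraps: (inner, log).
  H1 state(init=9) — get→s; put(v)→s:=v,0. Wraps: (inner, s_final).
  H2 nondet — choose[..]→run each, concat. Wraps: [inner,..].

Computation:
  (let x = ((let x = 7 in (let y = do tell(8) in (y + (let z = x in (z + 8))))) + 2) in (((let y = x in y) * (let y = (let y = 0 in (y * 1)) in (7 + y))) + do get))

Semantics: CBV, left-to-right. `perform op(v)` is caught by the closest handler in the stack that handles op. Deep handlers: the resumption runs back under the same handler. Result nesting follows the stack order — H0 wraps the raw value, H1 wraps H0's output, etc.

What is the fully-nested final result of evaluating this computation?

Step-by-step:
tell(8) @ H0 ⇒ log+=8
get @ H1 ⇒ 9
H0 returns (128, (8))
H1 returns ((128, (8)), 9)
H2 returns [((128, (8)), 9)]
= [((128, (8)), 9)]

Answer: [((128, (8)), 9)]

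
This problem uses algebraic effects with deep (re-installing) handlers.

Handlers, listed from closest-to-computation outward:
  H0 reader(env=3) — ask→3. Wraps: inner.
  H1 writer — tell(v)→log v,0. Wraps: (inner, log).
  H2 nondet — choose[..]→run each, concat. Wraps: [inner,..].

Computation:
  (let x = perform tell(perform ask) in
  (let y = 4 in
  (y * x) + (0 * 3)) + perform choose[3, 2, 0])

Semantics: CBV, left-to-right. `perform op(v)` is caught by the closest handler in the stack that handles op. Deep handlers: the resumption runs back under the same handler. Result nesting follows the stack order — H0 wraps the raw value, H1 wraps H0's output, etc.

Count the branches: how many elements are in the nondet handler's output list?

Evaluation trace:
ask @ H0 ⇒ 3
tell(3) @ H1 ⇒ log+=3
choose[3, 2, 0] @ H2
  branch[0] choose=3:
    H0 returns 3
    H1 returns (3, (3))
    H2 returns [(3, (3))]
  branch[1] choose=2:
    H0 returns 2
    H1 returns (2, (3))
    H2 returns [(2, (3))]
  branch[2] choose=0:
    H0 returns 0
    H1 returns (0, (3))
    H2 returns [(0, (3))]
= [(3, (3)), (2, (3)), (0, (3))]

Answer: 3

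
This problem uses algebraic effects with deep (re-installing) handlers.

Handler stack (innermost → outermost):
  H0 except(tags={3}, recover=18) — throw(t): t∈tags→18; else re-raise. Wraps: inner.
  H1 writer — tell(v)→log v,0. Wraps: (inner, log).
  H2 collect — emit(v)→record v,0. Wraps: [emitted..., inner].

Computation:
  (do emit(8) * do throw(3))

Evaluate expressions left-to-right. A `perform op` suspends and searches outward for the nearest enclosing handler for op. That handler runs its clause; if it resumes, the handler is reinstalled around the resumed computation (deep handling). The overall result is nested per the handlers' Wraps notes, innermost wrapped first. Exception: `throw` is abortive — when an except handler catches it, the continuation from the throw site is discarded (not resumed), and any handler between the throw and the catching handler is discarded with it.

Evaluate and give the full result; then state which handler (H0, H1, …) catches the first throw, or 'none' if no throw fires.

Evaluation trace:
emit(8) @ H2 ⇒ out+=8
throw(3) @ H0 caught ⇒ 18
H1 returns (18, ())
H2 returns [8, (18, ())]
= [8, (18, ())]

Answer: [8, (18, ())] ; first throw caught by: H0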